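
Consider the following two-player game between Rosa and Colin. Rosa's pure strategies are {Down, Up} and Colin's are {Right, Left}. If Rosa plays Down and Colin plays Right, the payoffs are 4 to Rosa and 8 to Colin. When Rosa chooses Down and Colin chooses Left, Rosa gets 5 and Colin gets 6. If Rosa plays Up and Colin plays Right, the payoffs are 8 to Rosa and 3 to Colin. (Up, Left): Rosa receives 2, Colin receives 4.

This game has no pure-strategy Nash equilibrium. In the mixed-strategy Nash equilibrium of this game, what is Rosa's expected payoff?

32/7

Rosa's indifference between Down and Up determines Colin's mixing probability q:
  Rosa's payoff from Down: q·4 + (1−q)·5 = -q + 5
  Rosa's payoff from Up: q·8 + (1−q)·2 = 6q + 2
  -q + 5 = 6q + 2  ⇒  -7q = -3  ⇒  q = 3/7.
At equilibrium Rosa is indifferent across rows, so Rosa's payoff equals the payoff from Down: (3/7)·4 + (4/7)·5 = 32/7.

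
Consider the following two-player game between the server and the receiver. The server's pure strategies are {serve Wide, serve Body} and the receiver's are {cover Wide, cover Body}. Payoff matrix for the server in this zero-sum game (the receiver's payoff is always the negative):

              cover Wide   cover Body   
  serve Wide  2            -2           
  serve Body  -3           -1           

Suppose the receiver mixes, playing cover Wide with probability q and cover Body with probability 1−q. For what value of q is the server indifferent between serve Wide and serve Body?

In a mixed equilibrium the server is indifferent between serve Wide and serve Body; this condition fixes q.
  the server's payoff to serve Wide: q·2 + (1−q)·(-2) = 4q - 2
  the server's payoff to serve Body: q·(-3) + (1−q)·(-1) = -2q - 1
  4q - 2 = -2q - 1  ⇒  6q = 1  ⇒  q = 1/6.

q = 1/6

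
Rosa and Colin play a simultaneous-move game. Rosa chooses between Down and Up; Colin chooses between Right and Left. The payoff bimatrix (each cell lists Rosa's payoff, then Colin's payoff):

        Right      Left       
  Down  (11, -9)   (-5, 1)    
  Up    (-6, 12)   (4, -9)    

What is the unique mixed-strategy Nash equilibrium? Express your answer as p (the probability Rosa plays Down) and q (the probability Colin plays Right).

p = 21/31, q = 9/26

Rosa's mix must leave Colin indifferent between Right and Left.
  Colin's expected payoff from Right: p·(-9) + (1−p)·12 = -21p + 12
  Colin's expected payoff from Left: p·1 + (1−p)·(-9) = 10p - 9
  -21p + 12 = 10p - 9  ⇒  -31p = -21  ⇒  p = 21/31.
Colin's mix must leave Rosa indifferent between Down and Up.
  Rosa's payoff to Down: q·11 + (1−q)·(-5) = 16q - 5
  Rosa's payoff to Up: q·(-6) + (1−q)·4 = -10q + 4
  16q - 5 = -10q + 4  ⇒  26q = 9  ⇒  q = 9/26.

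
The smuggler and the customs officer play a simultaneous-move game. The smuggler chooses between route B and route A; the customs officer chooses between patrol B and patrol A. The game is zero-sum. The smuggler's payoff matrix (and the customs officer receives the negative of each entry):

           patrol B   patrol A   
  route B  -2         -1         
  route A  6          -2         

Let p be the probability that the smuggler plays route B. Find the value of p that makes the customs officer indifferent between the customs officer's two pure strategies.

p = 8/9

Set the customs officer's expected payoff from patrol B equal to that from patrol A:
  the customs officer's expected payoff from patrol B: p·2 + (1−p)·(-6) = 8p - 6
  the customs officer's expected payoff from patrol A: p·1 + (1−p)·2 = -p + 2
  8p - 6 = -p + 2  ⇒  9p = 8  ⇒  p = 8/9.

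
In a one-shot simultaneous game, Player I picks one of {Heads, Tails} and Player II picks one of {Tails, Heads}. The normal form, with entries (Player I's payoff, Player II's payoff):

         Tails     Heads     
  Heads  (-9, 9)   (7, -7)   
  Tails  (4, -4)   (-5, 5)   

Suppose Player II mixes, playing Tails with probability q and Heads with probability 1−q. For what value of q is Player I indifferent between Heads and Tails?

q = 12/25

Set Player I's expected payoff from Heads equal to that from Tails:
  Player I's payoff from Heads: q·(-9) + (1−q)·7 = -16q + 7
  Player I's payoff from Tails: q·4 + (1−q)·(-5) = 9q - 5
  -16q + 7 = 9q - 5  ⇒  -25q = -12  ⇒  q = 12/25.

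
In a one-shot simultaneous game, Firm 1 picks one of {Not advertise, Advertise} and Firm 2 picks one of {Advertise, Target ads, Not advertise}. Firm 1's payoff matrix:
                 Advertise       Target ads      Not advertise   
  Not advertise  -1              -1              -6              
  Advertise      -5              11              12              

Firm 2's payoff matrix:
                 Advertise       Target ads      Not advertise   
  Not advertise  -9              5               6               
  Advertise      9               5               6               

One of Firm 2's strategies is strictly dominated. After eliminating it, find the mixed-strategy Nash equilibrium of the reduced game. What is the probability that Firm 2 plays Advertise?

Firm 2's strategy Target ads is strictly dominated by Not advertise: 6 > 5 and 6 > 5. Eliminate Target ads.
Set Firm 1's expected payoff from Not advertise equal to that from Advertise:
  Firm 1's payoff from Not advertise: q·(-1) + (1−q)·(-6) = 5q - 6
  Firm 1's payoff from Advertise: q·(-5) + (1−q)·12 = -17q + 12
  5q - 6 = -17q + 12  ⇒  22q = 18  ⇒  q = 9/11.

q = 9/11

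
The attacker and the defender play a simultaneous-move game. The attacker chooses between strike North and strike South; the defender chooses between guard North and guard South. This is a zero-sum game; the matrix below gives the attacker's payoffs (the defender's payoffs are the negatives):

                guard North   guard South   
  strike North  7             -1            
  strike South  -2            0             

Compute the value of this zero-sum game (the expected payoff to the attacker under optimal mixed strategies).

In a mixed equilibrium the attacker is indifferent between strike North and strike South; this condition fixes q.
  the attacker's expected payoff from strike North: q·7 + (1−q)·(-1) = 8q - 1
  the attacker's expected payoff from strike South: q·(-2) + (1−q)·0 = -2q
  8q - 1 = -2q  ⇒  10q = 1  ⇒  q = 1/10.
The value is the attacker's expected payoff against this mix (using strike North): (1/10)·7 + (9/10)·(-1) = -1/5.

v = -1/5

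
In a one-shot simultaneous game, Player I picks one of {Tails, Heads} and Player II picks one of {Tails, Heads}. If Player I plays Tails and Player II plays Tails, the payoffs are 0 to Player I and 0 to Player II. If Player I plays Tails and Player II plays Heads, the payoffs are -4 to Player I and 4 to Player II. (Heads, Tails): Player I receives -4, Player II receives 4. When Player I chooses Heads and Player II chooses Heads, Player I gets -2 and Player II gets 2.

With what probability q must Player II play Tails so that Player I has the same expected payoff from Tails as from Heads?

Set Player I's expected payoff from Tails equal to that from Heads:
  Player I's payoff to Tails: q·0 + (1−q)·(-4) = 4q - 4
  Player I's payoff to Heads: q·(-4) + (1−q)·(-2) = -2q - 2
  4q - 4 = -2q - 2  ⇒  6q = 2  ⇒  q = 1/3.

q = 1/3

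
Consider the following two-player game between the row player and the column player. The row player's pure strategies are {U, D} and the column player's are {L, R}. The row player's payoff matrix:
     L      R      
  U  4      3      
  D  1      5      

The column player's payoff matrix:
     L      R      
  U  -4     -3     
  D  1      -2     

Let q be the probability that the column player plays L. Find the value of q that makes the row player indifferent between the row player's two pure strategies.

In a mixed equilibrium the row player is indifferent between U and D; this condition fixes q.
  the row player's expected payoff from U: q·4 + (1−q)·3 = q + 3
  the row player's expected payoff from D: q·1 + (1−q)·5 = -4q + 5
  q + 3 = -4q + 5  ⇒  5q = 2  ⇒  q = 2/5.

q = 2/5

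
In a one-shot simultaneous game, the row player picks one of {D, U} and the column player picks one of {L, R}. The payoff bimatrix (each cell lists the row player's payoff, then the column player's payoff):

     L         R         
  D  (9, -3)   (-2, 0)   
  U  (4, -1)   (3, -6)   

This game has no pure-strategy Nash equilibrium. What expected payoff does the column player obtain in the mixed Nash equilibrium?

For the column player to be willing to mix, the column player must be indifferent between L and R, which pins down the row player's mix.
  the column player's expected payoff from L: p·(-3) + (1−p)·(-1) = -2p - 1
  the column player's expected payoff from R: p·0 + (1−p)·(-6) = 6p - 6
  -2p - 1 = 6p - 6  ⇒  -8p = -5  ⇒  p = 5/8.
At equilibrium the column player is indifferent across columns, so the column player's payoff equals the payoff from L: (5/8)·(-3) + (3/8)·(-1) = -9/4.

-9/4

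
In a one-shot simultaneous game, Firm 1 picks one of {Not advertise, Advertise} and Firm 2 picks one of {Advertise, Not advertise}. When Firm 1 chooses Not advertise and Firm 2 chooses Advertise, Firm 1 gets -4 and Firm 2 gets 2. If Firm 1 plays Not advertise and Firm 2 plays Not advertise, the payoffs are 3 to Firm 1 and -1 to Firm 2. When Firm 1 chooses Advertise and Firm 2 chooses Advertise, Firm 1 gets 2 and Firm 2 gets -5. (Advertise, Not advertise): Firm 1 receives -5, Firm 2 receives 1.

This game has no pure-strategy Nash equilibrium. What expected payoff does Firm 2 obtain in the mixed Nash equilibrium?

Firm 2's indifference between Advertise and Not advertise determines Firm 1's mixing probability p:
  Firm 2's expected payoff from Advertise: p·2 + (1−p)·(-5) = 7p - 5
  Firm 2's expected payoff from Not advertise: p·(-1) + (1−p)·1 = -2p + 1
  7p - 5 = -2p + 1  ⇒  9p = 6  ⇒  p = 2/3.
At equilibrium Firm 2 is indifferent across columns, so Firm 2's payoff equals the payoff from Advertise: (2/3)·2 + (1/3)·(-5) = -1/3.

-1/3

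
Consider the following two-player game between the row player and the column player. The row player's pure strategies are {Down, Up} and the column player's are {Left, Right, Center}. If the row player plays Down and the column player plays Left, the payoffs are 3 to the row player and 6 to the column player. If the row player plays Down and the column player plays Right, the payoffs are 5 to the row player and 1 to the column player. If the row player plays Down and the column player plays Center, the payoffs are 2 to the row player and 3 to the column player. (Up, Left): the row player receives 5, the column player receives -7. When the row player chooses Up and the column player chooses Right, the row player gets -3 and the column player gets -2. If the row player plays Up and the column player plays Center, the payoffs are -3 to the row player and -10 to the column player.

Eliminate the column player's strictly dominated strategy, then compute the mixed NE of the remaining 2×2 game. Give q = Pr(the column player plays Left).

q = 4/5

The column player's strategy Center is strictly dominated by Left: 6 > 3 and -7 > -10. Eliminate Center.
The column player's mix must leave the row player indifferent between Down and Up.
  the row player's payoff from Down: q·3 + (1−q)·5 = -2q + 5
  the row player's payoff from Up: q·5 + (1−q)·(-3) = 8q - 3
  -2q + 5 = 8q - 3  ⇒  -10q = -8  ⇒  q = 4/5.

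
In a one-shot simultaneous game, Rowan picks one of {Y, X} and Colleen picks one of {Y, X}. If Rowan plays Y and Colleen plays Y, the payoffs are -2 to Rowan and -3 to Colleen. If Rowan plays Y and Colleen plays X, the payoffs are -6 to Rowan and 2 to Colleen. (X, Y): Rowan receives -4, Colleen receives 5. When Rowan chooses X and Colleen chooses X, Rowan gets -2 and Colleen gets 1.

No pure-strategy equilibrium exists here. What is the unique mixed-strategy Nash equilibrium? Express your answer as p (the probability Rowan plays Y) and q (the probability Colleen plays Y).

For Colleen to be willing to mix, Colleen must be indifferent between Y and X, which pins down Rowan's mix.
  Colleen's payoff from Y: p·(-3) + (1−p)·5 = -8p + 5
  Colleen's payoff from X: p·2 + (1−p)·1 = p + 1
  -8p + 5 = p + 1  ⇒  -9p = -4  ⇒  p = 4/9.
For Rowan to be willing to mix, Rowan must be indifferent between Y and X, which pins down Colleen's mix.
  Rowan's payoff from Y: q·(-2) + (1−q)·(-6) = 4q - 6
  Rowan's payoff from X: q·(-4) + (1−q)·(-2) = -2q - 2
  4q - 6 = -2q - 2  ⇒  6q = 4  ⇒  q = 2/3.

p = 4/9, q = 2/3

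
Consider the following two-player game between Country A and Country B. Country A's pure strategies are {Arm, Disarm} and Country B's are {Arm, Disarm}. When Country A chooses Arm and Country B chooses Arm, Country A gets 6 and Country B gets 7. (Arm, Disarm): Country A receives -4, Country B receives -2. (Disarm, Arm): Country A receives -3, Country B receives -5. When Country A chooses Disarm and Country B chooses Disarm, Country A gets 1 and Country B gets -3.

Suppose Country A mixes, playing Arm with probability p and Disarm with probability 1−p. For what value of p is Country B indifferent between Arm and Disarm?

Set Country B's expected payoff from Arm equal to that from Disarm:
  Country B's expected payoff from Arm: p·7 + (1−p)·(-5) = 12p - 5
  Country B's expected payoff from Disarm: p·(-2) + (1−p)·(-3) = p - 3
  12p - 5 = p - 3  ⇒  11p = 2  ⇒  p = 2/11.

p = 2/11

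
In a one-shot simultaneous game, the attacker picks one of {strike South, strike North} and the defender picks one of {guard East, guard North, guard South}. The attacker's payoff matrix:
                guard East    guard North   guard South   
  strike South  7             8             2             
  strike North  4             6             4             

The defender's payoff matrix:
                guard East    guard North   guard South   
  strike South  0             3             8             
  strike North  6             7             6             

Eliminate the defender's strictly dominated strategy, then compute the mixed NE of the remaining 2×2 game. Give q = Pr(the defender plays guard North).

The defender's strategy guard East is strictly dominated by guard North: 3 > 0 and 7 > 6. Eliminate guard East.
Set the attacker's expected payoff from strike South equal to that from strike North:
  the attacker's payoff to strike South: q·8 + (1−q)·2 = 6q + 2
  the attacker's payoff to strike North: q·6 + (1−q)·4 = 2q + 4
  6q + 2 = 2q + 4  ⇒  4q = 2  ⇒  q = 1/2.

q = 1/2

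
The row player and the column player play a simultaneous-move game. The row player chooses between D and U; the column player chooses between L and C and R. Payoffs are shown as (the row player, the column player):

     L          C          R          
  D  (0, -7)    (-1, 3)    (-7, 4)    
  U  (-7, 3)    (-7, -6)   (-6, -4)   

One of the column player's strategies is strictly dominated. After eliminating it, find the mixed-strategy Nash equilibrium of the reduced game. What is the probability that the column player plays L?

q = 1/8

The column player's strategy C is strictly dominated by R: 4 > 3 and -4 > -6. Eliminate C.
The column player's mix must leave the row player indifferent between D and U.
  the row player's payoff to D: q·0 + (1−q)·(-7) = 7q - 7
  the row player's payoff to U: q·(-7) + (1−q)·(-6) = -q - 6
  7q - 7 = -q - 6  ⇒  8q = 1  ⇒  q = 1/8.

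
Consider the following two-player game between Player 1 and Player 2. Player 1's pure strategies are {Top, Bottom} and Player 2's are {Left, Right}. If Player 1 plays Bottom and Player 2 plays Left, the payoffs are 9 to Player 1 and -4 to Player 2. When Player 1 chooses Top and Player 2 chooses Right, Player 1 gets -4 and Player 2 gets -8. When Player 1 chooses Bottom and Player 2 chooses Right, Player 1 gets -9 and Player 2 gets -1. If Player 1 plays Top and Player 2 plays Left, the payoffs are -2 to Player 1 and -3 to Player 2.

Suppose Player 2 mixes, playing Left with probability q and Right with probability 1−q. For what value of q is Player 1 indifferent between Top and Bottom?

q = 5/16

Set Player 1's expected payoff from Top equal to that from Bottom:
  Player 1's payoff from Top: q·(-2) + (1−q)·(-4) = 2q - 4
  Player 1's payoff from Bottom: q·9 + (1−q)·(-9) = 18q - 9
  2q - 4 = 18q - 9  ⇒  -16q = -5  ⇒  q = 5/16.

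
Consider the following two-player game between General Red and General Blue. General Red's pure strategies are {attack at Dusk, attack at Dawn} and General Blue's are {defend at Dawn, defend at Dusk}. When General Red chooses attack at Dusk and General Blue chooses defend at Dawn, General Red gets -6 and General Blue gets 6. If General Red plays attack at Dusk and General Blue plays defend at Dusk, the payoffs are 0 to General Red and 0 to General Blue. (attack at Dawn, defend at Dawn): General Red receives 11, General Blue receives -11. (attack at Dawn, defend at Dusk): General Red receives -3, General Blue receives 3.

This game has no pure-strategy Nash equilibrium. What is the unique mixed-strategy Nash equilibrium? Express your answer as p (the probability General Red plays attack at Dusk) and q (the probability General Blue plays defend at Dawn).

General Red's mix must leave General Blue indifferent between defend at Dawn and defend at Dusk.
  General Blue's payoff to defend at Dawn: p·6 + (1−p)·(-11) = 17p - 11
  General Blue's payoff to defend at Dusk: p·0 + (1−p)·3 = -3p + 3
  17p - 11 = -3p + 3  ⇒  20p = 14  ⇒  p = 7/10.
In a mixed equilibrium General Red is indifferent between attack at Dusk and attack at Dawn; this condition fixes q.
  General Red's payoff to attack at Dusk: q·(-6) + (1−q)·0 = -6q
  General Red's payoff to attack at Dawn: q·11 + (1−q)·(-3) = 14q - 3
  -6q = 14q - 3  ⇒  -20q = -3  ⇒  q = 3/20.

p = 7/10, q = 3/20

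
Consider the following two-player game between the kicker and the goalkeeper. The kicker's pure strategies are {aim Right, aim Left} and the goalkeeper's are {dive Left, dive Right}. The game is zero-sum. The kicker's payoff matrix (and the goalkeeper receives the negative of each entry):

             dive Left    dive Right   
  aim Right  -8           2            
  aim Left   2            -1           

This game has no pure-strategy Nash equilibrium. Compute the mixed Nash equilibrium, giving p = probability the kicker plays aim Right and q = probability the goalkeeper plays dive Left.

In a mixed equilibrium the goalkeeper is indifferent between dive Left and dive Right; this condition fixes p.
  the goalkeeper's payoff to dive Left: p·8 + (1−p)·(-2) = 10p - 2
  the goalkeeper's payoff to dive Right: p·(-2) + (1−p)·1 = -3p + 1
  10p - 2 = -3p + 1  ⇒  13p = 3  ⇒  p = 3/13.
In a mixed equilibrium the kicker is indifferent between aim Right and aim Left; this condition fixes q.
  the kicker's payoff from aim Right: q·(-8) + (1−q)·2 = -10q + 2
  the kicker's payoff from aim Left: q·2 + (1−q)·(-1) = 3q - 1
  -10q + 2 = 3q - 1  ⇒  -13q = -3  ⇒  q = 3/13.

p = 3/13, q = 3/13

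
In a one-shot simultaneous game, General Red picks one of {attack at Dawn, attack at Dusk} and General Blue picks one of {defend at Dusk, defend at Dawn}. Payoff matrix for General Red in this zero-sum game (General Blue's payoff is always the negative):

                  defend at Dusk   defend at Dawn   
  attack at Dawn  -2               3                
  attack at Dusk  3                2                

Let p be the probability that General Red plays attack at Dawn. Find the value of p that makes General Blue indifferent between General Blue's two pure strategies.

p = 1/6

General Red's mix must leave General Blue indifferent between defend at Dusk and defend at Dawn.
  General Blue's payoff from defend at Dusk: p·2 + (1−p)·(-3) = 5p - 3
  General Blue's payoff from defend at Dawn: p·(-3) + (1−p)·(-2) = -p - 2
  5p - 3 = -p - 2  ⇒  6p = 1  ⇒  p = 1/6.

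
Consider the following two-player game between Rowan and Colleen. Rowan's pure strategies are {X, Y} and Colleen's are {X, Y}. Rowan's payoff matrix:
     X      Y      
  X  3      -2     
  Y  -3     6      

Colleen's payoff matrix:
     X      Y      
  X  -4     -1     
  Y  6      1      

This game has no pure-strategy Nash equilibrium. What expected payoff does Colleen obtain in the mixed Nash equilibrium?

-1/4

Set Colleen's expected payoff from X equal to that from Y:
  Colleen's expected payoff from X: p·(-4) + (1−p)·6 = -10p + 6
  Colleen's expected payoff from Y: p·(-1) + (1−p)·1 = -2p + 1
  -10p + 6 = -2p + 1  ⇒  -8p = -5  ⇒  p = 5/8.
At equilibrium Colleen is indifferent across columns, so Colleen's payoff equals the payoff from X: (5/8)·(-4) + (3/8)·6 = -1/4.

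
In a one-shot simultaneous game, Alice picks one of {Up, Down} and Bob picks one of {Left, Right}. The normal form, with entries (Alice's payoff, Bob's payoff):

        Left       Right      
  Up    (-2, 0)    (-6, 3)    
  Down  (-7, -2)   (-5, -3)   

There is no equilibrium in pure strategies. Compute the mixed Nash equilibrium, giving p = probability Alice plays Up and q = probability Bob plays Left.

p = 1/4, q = 1/6

Alice's mix must leave Bob indifferent between Left and Right.
  Bob's expected payoff from Left: p·0 + (1−p)·(-2) = 2p - 2
  Bob's expected payoff from Right: p·3 + (1−p)·(-3) = 6p - 3
  2p - 2 = 6p - 3  ⇒  -4p = -1  ⇒  p = 1/4.
For Alice to be willing to mix, Alice must be indifferent between Up and Down, which pins down Bob's mix.
  Alice's expected payoff from Up: q·(-2) + (1−q)·(-6) = 4q - 6
  Alice's expected payoff from Down: q·(-7) + (1−q)·(-5) = -2q - 5
  4q - 6 = -2q - 5  ⇒  6q = 1  ⇒  q = 1/6.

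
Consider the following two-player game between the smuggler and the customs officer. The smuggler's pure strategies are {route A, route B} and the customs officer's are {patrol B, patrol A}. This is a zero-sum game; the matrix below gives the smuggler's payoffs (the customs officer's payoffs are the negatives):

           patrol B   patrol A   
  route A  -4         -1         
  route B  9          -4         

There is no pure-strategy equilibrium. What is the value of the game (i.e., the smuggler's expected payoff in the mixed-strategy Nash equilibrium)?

The customs officer's mix must leave the smuggler indifferent between route A and route B.
  the smuggler's expected payoff from route A: q·(-4) + (1−q)·(-1) = -3q - 1
  the smuggler's expected payoff from route B: q·9 + (1−q)·(-4) = 13q - 4
  -3q - 1 = 13q - 4  ⇒  -16q = -3  ⇒  q = 3/16.
The value is the smuggler's expected payoff against this mix (using route A): (3/16)·(-4) + (13/16)·(-1) = -25/16.

v = -25/16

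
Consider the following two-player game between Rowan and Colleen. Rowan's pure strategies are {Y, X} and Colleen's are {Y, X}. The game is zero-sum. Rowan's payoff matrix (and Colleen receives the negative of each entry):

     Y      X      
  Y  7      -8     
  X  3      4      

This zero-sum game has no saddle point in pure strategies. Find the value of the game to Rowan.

Rowan's indifference between Y and X determines Colleen's mixing probability q:
  Rowan's expected payoff from Y: q·7 + (1−q)·(-8) = 15q - 8
  Rowan's expected payoff from X: q·3 + (1−q)·4 = -q + 4
  15q - 8 = -q + 4  ⇒  16q = 12  ⇒  q = 3/4.
The value is Rowan's expected payoff against this mix (using Y): (3/4)·7 + (1/4)·(-8) = 13/4.

v = 13/4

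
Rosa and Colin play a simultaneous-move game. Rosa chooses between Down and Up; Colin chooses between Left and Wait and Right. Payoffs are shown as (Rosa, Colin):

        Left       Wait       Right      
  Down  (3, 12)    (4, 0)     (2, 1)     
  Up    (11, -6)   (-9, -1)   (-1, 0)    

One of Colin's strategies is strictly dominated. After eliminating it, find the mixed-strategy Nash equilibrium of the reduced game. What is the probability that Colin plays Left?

q = 3/11

Colin's strategy Wait is strictly dominated by Right: 1 > 0 and 0 > -1. Eliminate Wait.
In a mixed equilibrium Rosa is indifferent between Down and Up; this condition fixes q.
  Rosa's expected payoff from Down: q·3 + (1−q)·2 = q + 2
  Rosa's expected payoff from Up: q·11 + (1−q)·(-1) = 12q - 1
  q + 2 = 12q - 1  ⇒  -11q = -3  ⇒  q = 3/11.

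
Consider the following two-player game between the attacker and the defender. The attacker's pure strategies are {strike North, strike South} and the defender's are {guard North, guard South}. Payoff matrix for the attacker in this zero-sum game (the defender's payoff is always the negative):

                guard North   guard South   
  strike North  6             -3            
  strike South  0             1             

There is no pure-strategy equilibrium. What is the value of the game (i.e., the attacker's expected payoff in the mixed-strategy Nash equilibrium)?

For the attacker to be willing to mix, the attacker must be indifferent between strike North and strike South, which pins down the defender's mix.
  the attacker's payoff from strike North: q·6 + (1−q)·(-3) = 9q - 3
  the attacker's payoff from strike South: q·0 + (1−q)·1 = -q + 1
  9q - 3 = -q + 1  ⇒  10q = 4  ⇒  q = 2/5.
The value is the attacker's expected payoff against this mix (using strike North): (2/5)·6 + (3/5)·(-3) = 3/5.

v = 3/5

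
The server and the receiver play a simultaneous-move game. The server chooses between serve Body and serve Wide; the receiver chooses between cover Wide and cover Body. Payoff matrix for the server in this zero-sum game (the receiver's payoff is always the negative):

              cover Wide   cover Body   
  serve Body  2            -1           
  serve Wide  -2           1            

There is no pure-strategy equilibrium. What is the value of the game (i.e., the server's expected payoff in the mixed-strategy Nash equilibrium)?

Set the server's expected payoff from serve Body equal to that from serve Wide:
  the server's payoff from serve Body: q·2 + (1−q)·(-1) = 3q - 1
  the server's payoff from serve Wide: q·(-2) + (1−q)·1 = -3q + 1
  3q - 1 = -3q + 1  ⇒  6q = 2  ⇒  q = 1/3.
The value is the server's expected payoff against this mix (using serve Body): (1/3)·2 + (2/3)·(-1) = 0.

v = 0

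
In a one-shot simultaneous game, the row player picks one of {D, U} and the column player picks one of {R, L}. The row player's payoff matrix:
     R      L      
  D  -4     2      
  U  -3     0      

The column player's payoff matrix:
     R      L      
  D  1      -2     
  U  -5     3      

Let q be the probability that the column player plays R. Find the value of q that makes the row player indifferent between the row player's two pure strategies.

q = 2/3

The row player's indifference between D and U determines the column player's mixing probability q:
  the row player's expected payoff from D: q·(-4) + (1−q)·2 = -6q + 2
  the row player's expected payoff from U: q·(-3) + (1−q)·0 = -3q
  -6q + 2 = -3q  ⇒  -3q = -2  ⇒  q = 2/3.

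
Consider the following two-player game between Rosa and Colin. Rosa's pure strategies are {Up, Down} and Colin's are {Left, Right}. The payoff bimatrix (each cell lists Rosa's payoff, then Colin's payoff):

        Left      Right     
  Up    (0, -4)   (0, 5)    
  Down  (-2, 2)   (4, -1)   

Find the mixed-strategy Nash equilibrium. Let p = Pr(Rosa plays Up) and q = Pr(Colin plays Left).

Rosa's mix must leave Colin indifferent between Left and Right.
  Colin's payoff to Left: p·(-4) + (1−p)·2 = -6p + 2
  Colin's payoff to Right: p·5 + (1−p)·(-1) = 6p - 1
  -6p + 2 = 6p - 1  ⇒  -12p = -3  ⇒  p = 1/4.
Colin's mix must leave Rosa indifferent between Up and Down.
  Rosa's expected payoff from Up: q·0 + (1−q)·0 = 0
  Rosa's expected payoff from Down: q·(-2) + (1−q)·4 = -6q + 4
  0 = -6q + 4  ⇒  6q = 4  ⇒  q = 2/3.

p = 1/4, q = 2/3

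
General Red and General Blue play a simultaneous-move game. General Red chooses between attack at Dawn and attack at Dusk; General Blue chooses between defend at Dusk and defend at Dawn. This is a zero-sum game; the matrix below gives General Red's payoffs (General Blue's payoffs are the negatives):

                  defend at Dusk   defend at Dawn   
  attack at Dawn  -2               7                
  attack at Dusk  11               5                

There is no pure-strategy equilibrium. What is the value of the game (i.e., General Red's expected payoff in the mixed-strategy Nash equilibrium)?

v = 29/5

Set General Red's expected payoff from attack at Dawn equal to that from attack at Dusk:
  General Red's payoff from attack at Dawn: q·(-2) + (1−q)·7 = -9q + 7
  General Red's payoff from attack at Dusk: q·11 + (1−q)·5 = 6q + 5
  -9q + 7 = 6q + 5  ⇒  -15q = -2  ⇒  q = 2/15.
The value is General Red's expected payoff against this mix (using attack at Dawn): (2/15)·(-2) + (13/15)·7 = 29/5.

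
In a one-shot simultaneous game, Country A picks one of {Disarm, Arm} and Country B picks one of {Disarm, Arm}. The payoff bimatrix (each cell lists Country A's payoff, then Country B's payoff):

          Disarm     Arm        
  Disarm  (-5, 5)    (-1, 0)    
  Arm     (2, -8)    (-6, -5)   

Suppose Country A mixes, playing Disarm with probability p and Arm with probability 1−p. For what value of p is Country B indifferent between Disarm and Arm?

p = 3/8

For Country B to be willing to mix, Country B must be indifferent between Disarm and Arm, which pins down Country A's mix.
  Country B's payoff to Disarm: p·5 + (1−p)·(-8) = 13p - 8
  Country B's payoff to Arm: p·0 + (1−p)·(-5) = 5p - 5
  13p - 8 = 5p - 5  ⇒  8p = 3  ⇒  p = 3/8.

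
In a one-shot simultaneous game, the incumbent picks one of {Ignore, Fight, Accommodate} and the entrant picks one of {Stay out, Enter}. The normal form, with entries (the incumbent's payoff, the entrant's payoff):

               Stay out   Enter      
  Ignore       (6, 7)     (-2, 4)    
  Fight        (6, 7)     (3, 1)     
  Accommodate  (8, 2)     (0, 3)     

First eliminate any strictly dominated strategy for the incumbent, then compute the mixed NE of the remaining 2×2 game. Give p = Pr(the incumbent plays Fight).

p = 1/7

The incumbent's strategy Ignore is strictly dominated by Accommodate: 8 > 6 and 0 > -2. Eliminate Ignore.
The incumbent's mix must leave the entrant indifferent between Stay out and Enter.
  the entrant's payoff from Stay out: p·7 + (1−p)·2 = 5p + 2
  the entrant's payoff from Enter: p·1 + (1−p)·3 = -2p + 3
  5p + 2 = -2p + 3  ⇒  7p = 1  ⇒  p = 1/7.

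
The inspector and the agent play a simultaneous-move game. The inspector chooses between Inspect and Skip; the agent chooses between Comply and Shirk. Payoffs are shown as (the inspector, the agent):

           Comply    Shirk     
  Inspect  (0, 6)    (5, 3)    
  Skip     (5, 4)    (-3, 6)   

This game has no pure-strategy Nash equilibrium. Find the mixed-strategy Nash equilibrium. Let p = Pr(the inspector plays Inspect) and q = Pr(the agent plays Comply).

For the agent to be willing to mix, the agent must be indifferent between Comply and Shirk, which pins down the inspector's mix.
  the agent's payoff from Comply: p·6 + (1−p)·4 = 2p + 4
  the agent's payoff from Shirk: p·3 + (1−p)·6 = -3p + 6
  2p + 4 = -3p + 6  ⇒  5p = 2  ⇒  p = 2/5.
The inspector's indifference between Inspect and Skip determines the agent's mixing probability q:
  the inspector's expected payoff from Inspect: q·0 + (1−q)·5 = -5q + 5
  the inspector's expected payoff from Skip: q·5 + (1−q)·(-3) = 8q - 3
  -5q + 5 = 8q - 3  ⇒  -13q = -8  ⇒  q = 8/13.

p = 2/5, q = 8/13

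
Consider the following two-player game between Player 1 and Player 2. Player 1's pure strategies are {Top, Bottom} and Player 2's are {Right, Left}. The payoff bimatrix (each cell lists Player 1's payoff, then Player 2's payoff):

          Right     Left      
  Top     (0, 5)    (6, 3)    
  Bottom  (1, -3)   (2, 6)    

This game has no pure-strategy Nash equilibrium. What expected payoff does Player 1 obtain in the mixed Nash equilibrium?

6/5

Player 1's indifference between Top and Bottom determines Player 2's mixing probability q:
  Player 1's expected payoff from Top: q·0 + (1−q)·6 = -6q + 6
  Player 1's expected payoff from Bottom: q·1 + (1−q)·2 = -q + 2
  -6q + 6 = -q + 2  ⇒  -5q = -4  ⇒  q = 4/5.
At equilibrium Player 1 is indifferent across rows, so Player 1's payoff equals the payoff from Top: (4/5)·0 + (1/5)·6 = 6/5.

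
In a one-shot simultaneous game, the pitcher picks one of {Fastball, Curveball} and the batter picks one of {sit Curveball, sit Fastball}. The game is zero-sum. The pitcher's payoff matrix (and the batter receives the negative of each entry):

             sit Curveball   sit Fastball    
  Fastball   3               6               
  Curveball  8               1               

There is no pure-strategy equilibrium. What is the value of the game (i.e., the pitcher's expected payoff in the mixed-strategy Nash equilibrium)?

Set the pitcher's expected payoff from Fastball equal to that from Curveball:
  the pitcher's payoff to Fastball: q·3 + (1−q)·6 = -3q + 6
  the pitcher's payoff to Curveball: q·8 + (1−q)·1 = 7q + 1
  -3q + 6 = 7q + 1  ⇒  -10q = -5  ⇒  q = 1/2.
The value is the pitcher's expected payoff against this mix (using Fastball): (1/2)·3 + (1/2)·6 = 9/2.

v = 9/2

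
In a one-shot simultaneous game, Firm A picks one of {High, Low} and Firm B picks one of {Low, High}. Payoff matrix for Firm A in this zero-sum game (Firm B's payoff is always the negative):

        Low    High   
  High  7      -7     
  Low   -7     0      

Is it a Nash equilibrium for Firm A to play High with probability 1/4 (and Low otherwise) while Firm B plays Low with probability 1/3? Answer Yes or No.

Given Firm A's mix p = 1/4, Firm B's payoff from Low is 7/2 but from High is 7/4. Firm B strictly prefers Low, so Firm B would not mix.
So the proposed profile is not a Nash equilibrium.

No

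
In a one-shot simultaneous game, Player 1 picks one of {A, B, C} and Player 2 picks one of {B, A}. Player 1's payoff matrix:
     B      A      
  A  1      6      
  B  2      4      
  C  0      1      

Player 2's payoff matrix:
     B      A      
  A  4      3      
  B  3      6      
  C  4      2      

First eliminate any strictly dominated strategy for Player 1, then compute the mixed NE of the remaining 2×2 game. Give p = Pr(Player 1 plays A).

Player 1's strategy C is strictly dominated by B: 2 > 0 and 4 > 1. Eliminate C.
In a mixed equilibrium Player 2 is indifferent between B and A; this condition fixes p.
  Player 2's payoff to B: p·4 + (1−p)·3 = p + 3
  Player 2's payoff to A: p·3 + (1−p)·6 = -3p + 6
  p + 3 = -3p + 6  ⇒  4p = 3  ⇒  p = 3/4.

p = 3/4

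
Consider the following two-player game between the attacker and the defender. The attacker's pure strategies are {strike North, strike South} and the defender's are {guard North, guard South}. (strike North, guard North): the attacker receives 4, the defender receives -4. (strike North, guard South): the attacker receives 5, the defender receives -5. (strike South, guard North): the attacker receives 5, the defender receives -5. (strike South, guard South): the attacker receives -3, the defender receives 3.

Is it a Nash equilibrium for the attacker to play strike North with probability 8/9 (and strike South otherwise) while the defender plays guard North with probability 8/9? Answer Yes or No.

Check the defender's indifference given the attacker's mix p = 8/9:
  payoff from guard North = -37/9; payoff from guard South = -37/9 — equal.
Check the attacker's indifference given the defender's mix q = 8/9:
  payoff from strike North = 37/9; payoff from strike South = 37/9 — equal.
Both players are indifferent, so neither can profitably deviate.

Yes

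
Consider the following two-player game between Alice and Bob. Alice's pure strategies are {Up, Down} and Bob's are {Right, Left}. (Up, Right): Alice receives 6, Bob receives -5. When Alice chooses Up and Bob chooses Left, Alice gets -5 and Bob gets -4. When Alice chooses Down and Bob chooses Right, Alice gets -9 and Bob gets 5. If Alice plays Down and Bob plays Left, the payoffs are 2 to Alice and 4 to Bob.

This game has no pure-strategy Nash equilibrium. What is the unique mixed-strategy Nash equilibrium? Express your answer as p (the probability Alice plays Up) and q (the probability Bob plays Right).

Alice's mix must leave Bob indifferent between Right and Left.
  Bob's payoff to Right: p·(-5) + (1−p)·5 = -10p + 5
  Bob's payoff to Left: p·(-4) + (1−p)·4 = -8p + 4
  -10p + 5 = -8p + 4  ⇒  -2p = -1  ⇒  p = 1/2.
For Alice to be willing to mix, Alice must be indifferent between Up and Down, which pins down Bob's mix.
  Alice's payoff to Up: q·6 + (1−q)·(-5) = 11q - 5
  Alice's payoff to Down: q·(-9) + (1−q)·2 = -11q + 2
  11q - 5 = -11q + 2  ⇒  22q = 7  ⇒  q = 7/22.

p = 1/2, q = 7/22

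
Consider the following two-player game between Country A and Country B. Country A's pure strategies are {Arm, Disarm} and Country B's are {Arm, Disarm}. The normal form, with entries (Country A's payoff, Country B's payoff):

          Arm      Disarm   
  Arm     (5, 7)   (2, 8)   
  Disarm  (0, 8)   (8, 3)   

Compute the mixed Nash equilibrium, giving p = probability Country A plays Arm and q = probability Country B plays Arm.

p = 5/6, q = 6/11

Country B's indifference between Arm and Disarm determines Country A's mixing probability p:
  Country B's expected payoff from Arm: p·7 + (1−p)·8 = -p + 8
  Country B's expected payoff from Disarm: p·8 + (1−p)·3 = 5p + 3
  -p + 8 = 5p + 3  ⇒  -6p = -5  ⇒  p = 5/6.
Country A's indifference between Arm and Disarm determines Country B's mixing probability q:
  Country A's payoff from Arm: q·5 + (1−q)·2 = 3q + 2
  Country A's payoff from Disarm: q·0 + (1−q)·8 = -8q + 8
  3q + 2 = -8q + 8  ⇒  11q = 6  ⇒  q = 6/11.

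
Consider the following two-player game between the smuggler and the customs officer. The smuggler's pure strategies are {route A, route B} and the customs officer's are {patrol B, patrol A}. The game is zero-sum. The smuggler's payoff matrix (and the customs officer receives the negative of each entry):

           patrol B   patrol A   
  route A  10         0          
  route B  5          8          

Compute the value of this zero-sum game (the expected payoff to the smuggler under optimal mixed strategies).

In a mixed equilibrium the smuggler is indifferent between route A and route B; this condition fixes q.
  the smuggler's payoff from route A: q·10 + (1−q)·0 = 10q
  the smuggler's payoff from route B: q·5 + (1−q)·8 = -3q + 8
  10q = -3q + 8  ⇒  13q = 8  ⇒  q = 8/13.
The value is the smuggler's expected payoff against this mix (using route A): (8/13)·10 + (5/13)·0 = 80/13.

v = 80/13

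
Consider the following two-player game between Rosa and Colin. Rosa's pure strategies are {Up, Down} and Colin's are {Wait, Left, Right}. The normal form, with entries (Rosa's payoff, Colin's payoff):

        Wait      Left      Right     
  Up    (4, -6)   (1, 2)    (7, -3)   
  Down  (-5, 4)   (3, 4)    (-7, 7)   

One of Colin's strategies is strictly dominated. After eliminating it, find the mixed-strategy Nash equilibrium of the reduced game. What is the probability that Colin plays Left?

q = 7/8

Colin's strategy Wait is strictly dominated by Right: -3 > -6 and 7 > 4. Eliminate Wait.
Set Rosa's expected payoff from Up equal to that from Down:
  Rosa's expected payoff from Up: q·1 + (1−q)·7 = -6q + 7
  Rosa's expected payoff from Down: q·3 + (1−q)·(-7) = 10q - 7
  -6q + 7 = 10q - 7  ⇒  -16q = -14  ⇒  q = 7/8.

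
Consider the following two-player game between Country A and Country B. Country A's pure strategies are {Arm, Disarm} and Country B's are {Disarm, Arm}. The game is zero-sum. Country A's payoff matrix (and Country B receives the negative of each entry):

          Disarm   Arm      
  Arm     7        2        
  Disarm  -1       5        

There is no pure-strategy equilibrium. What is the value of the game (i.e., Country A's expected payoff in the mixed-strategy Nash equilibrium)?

v = 37/11

In a mixed equilibrium Country A is indifferent between Arm and Disarm; this condition fixes q.
  Country A's payoff from Arm: q·7 + (1−q)·2 = 5q + 2
  Country A's payoff from Disarm: q·(-1) + (1−q)·5 = -6q + 5
  5q + 2 = -6q + 5  ⇒  11q = 3  ⇒  q = 3/11.
The value is Country A's expected payoff against this mix (using Arm): (3/11)·7 + (8/11)·2 = 37/11.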